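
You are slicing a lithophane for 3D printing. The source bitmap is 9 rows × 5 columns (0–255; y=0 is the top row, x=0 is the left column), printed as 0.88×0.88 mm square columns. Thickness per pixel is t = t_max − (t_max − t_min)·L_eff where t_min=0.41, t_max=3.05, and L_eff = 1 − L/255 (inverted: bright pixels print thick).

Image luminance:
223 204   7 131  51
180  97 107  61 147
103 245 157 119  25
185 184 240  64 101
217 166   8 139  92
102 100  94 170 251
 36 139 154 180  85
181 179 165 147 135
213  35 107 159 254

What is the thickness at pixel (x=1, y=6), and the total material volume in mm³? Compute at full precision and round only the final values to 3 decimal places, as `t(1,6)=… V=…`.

t(1,6)=1.849 V=63.506

span = t_max - t_min = 3.05 - 0.41 = 2.640
L(1,6) = 139, L_eff = 1 - 139/255 = 0.454902 (inverted)
t(1,6) = 3.05 - 2.640·0.454902 = 1.849
Σt over all 9·5 pixels = 697057/8500 ≈ 82.0067059
V = pitch²·Σt = 0.88²·697057/8500 = 63.506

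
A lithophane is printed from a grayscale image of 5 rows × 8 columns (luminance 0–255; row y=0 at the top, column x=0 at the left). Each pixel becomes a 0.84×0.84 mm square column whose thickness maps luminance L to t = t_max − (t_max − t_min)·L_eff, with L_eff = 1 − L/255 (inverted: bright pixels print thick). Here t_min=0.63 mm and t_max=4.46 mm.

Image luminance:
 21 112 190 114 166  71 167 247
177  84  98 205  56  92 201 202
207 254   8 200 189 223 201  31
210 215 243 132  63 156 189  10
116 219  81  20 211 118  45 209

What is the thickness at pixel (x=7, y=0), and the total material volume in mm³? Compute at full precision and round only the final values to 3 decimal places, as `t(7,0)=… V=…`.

t(7,0)=4.340 V=78.750

span = t_max - t_min = 4.46 - 0.63 = 3.830
L(7,0) = 247, L_eff = 1 - 247/255 = 0.031373 (inverted)
t(7,0) = 4.46 - 3.830·0.031373 = 4.340
Σt over all 5·8 pixels = 2845999/25500 ≈ 111.6078039
V = pitch²·Σt = 0.84²·2845999/25500 = 78.750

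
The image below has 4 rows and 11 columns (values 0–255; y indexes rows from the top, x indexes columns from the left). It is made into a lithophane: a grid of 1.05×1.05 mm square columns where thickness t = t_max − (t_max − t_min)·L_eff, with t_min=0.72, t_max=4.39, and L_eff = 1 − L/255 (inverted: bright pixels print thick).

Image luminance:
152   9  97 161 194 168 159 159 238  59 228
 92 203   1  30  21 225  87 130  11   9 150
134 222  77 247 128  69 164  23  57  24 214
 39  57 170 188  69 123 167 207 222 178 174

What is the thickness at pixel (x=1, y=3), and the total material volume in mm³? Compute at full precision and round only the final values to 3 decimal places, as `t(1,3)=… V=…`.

span = t_max - t_min = 4.39 - 0.72 = 3.670
L(1,3) = 57, L_eff = 1 - 57/255 = 0.776471 (inverted)
t(1,3) = 4.39 - 3.670·0.776471 = 1.540
Σt over all 4·11 pixels = 709888/6375 ≈ 111.3549804
V = pitch²·Σt = 1.05²·709888/6375 = 122.769

t(1,3)=1.540 V=122.769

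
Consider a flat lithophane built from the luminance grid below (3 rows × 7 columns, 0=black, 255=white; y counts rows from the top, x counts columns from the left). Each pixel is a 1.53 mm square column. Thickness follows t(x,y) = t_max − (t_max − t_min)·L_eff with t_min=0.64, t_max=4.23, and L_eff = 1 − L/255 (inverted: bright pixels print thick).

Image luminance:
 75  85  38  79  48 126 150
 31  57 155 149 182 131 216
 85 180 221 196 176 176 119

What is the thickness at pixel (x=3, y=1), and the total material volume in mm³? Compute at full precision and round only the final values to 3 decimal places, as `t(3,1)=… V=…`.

t(3,1)=2.738 V=119.620

span = t_max - t_min = 4.23 - 0.64 = 3.590
L(3,1) = 149, L_eff = 1 - 149/255 = 0.415686 (inverted)
t(3,1) = 4.23 - 3.590·0.415686 = 2.738
Σt over all 3·7 pixels = 260609/5100 ≈ 51.0998039
V = pitch²·Σt = 1.53²·260609/5100 = 119.620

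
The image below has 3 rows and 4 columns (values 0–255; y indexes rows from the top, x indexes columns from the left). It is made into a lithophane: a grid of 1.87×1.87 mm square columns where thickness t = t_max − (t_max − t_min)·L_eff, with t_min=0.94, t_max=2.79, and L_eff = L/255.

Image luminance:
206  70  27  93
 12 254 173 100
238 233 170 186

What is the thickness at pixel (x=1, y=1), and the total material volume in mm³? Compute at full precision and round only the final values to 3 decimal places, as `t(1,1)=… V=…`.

t(1,1)=0.947 V=72.375

span = t_max - t_min = 2.79 - 0.94 = 1.850
L(1,1) = 254, L_eff = 254/255 = 0.996078
t(1,1) = 2.79 - 1.850·0.996078 = 0.947
Σt over all 3·4 pixels = 52777/2550 ≈ 20.6968627
V = pitch²·Σt = 1.87²·52777/2550 = 72.375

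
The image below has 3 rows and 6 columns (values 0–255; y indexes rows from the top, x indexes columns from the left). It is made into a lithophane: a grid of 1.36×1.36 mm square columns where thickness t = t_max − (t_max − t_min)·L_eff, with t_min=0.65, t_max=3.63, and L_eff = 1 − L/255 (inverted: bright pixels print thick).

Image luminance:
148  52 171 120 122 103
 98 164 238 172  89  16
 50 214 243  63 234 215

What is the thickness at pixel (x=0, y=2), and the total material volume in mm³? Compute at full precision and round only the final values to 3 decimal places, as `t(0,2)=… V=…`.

span = t_max - t_min = 3.63 - 0.65 = 2.980
L(0,2) = 50, L_eff = 1 - 50/255 = 0.803922 (inverted)
t(0,2) = 3.63 - 2.980·0.803922 = 1.234
Σt over all 3·6 pixels = 523463/12750 ≈ 41.0559216
V = pitch²·Σt = 1.36²·523463/12750 = 75.937

t(0,2)=1.234 V=75.937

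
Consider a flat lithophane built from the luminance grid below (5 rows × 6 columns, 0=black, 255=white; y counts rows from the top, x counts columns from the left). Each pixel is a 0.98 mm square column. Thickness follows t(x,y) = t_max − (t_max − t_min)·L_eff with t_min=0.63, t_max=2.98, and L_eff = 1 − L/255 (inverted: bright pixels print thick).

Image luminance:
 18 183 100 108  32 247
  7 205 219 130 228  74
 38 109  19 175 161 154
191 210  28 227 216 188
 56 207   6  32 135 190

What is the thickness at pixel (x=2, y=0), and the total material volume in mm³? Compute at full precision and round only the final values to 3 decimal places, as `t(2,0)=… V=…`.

t(2,0)=1.552 V=52.608

span = t_max - t_min = 2.98 - 0.63 = 2.350
L(2,0) = 100, L_eff = 1 - 100/255 = 0.607843 (inverted)
t(2,0) = 2.98 - 2.350·0.607843 = 1.552
Σt over all 5·6 pixels = 16433/300 ≈ 54.7766667
V = pitch²·Σt = 0.98²·16433/300 = 52.608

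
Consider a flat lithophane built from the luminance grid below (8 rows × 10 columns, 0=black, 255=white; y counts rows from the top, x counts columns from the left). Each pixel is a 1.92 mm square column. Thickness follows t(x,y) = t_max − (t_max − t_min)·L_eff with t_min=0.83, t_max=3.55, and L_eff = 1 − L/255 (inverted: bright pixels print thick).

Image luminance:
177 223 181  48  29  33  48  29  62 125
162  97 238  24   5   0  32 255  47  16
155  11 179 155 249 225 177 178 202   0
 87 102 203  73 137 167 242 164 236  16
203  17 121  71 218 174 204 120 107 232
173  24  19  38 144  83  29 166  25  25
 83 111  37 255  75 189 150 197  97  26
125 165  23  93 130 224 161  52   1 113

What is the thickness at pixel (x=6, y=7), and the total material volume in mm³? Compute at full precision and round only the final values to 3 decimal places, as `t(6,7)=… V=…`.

span = t_max - t_min = 3.55 - 0.83 = 2.720
L(6,7) = 161, L_eff = 1 - 161/255 = 0.368627 (inverted)
t(6,7) = 3.55 - 2.720·0.368627 = 2.547
Σt over all 8·10 pixels = 62056/375 ≈ 165.4826667
V = pitch²·Σt = 1.92²·62056/375 = 610.035

t(6,7)=2.547 V=610.035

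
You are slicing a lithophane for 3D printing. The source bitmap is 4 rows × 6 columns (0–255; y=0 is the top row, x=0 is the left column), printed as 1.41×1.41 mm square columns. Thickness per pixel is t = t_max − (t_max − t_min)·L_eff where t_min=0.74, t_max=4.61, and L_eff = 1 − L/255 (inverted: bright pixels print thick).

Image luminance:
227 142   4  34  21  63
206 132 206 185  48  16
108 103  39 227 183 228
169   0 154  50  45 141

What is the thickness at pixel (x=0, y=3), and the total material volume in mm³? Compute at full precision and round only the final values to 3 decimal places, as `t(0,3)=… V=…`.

t(0,3)=3.305 V=117.709

span = t_max - t_min = 4.61 - 0.74 = 3.870
L(0,3) = 169, L_eff = 1 - 169/255 = 0.337255 (inverted)
t(0,3) = 4.61 - 3.870·0.337255 = 3.305
Σt over all 4·6 pixels = 503259/8500 ≈ 59.2069412
V = pitch²·Σt = 1.41²·503259/8500 = 117.709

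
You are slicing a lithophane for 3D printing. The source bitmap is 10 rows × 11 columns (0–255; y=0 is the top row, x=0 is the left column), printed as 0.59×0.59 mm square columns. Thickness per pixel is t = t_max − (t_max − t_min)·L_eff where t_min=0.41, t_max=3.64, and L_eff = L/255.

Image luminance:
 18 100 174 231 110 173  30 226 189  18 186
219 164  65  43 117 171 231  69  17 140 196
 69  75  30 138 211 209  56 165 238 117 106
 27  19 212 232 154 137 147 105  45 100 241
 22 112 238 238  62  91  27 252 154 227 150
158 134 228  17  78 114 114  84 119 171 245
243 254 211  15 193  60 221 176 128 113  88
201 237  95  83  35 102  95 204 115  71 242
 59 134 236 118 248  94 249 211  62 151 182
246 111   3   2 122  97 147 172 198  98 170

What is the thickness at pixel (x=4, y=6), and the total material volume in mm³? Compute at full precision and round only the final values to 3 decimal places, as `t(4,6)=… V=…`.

t(4,6)=1.195 V=73.033

span = t_max - t_min = 3.64 - 0.41 = 3.230
L(4,6) = 193, L_eff = 193/255 = 0.756863
t(4,6) = 3.64 - 3.230·0.756863 = 1.195
Σt over all 10·11 pixels = 314707/1500 ≈ 209.8046667
V = pitch²·Σt = 0.59²·314707/1500 = 73.033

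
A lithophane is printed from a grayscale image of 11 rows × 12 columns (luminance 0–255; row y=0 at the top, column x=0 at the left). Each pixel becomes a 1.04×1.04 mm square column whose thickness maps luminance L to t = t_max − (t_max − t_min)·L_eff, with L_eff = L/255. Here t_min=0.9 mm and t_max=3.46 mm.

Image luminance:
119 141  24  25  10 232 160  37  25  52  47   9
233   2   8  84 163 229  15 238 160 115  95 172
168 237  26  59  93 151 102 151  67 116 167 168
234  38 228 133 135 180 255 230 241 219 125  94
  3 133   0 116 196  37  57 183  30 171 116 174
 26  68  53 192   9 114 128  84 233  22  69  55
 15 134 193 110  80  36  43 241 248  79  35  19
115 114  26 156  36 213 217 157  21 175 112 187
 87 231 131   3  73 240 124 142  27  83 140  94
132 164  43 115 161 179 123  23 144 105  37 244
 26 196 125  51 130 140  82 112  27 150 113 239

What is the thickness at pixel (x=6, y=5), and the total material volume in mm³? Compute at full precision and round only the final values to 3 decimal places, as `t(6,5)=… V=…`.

t(6,5)=2.175 V=328.083

span = t_max - t_min = 3.46 - 0.9 = 2.560
L(6,5) = 128, L_eff = 128/255 = 0.501961
t(6,5) = 3.46 - 2.560·0.501961 = 2.175
Σt over all 11·12 pixels = 644578/2125 ≈ 303.3308235
V = pitch²·Σt = 1.04²·644578/2125 = 328.083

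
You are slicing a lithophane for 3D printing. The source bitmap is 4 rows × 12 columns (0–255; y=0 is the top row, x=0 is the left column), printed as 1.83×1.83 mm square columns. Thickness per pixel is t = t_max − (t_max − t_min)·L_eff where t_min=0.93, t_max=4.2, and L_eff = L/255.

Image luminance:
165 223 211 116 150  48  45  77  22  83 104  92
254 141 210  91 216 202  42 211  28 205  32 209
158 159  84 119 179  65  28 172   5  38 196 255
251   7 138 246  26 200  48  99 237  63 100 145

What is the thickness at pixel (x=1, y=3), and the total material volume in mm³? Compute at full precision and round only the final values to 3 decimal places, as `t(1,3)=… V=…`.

span = t_max - t_min = 4.2 - 0.93 = 3.270
L(1,3) = 7, L_eff = 7/255 = 0.027451
t(1,3) = 4.2 - 3.270·0.027451 = 4.110
Σt over all 4·12 pixels = 207669/1700 ≈ 122.1582353
V = pitch²·Σt = 1.83²·207669/1700 = 409.096

t(1,3)=4.110 V=409.096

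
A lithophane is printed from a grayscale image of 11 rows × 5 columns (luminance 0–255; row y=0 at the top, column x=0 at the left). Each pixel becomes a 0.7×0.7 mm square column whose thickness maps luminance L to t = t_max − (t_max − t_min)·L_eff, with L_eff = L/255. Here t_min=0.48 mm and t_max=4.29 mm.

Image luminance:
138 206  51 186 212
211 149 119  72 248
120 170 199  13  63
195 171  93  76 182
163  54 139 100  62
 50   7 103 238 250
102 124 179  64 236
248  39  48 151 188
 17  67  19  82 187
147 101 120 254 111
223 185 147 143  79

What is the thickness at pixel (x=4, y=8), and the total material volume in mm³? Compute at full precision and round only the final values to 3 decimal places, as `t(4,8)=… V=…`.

span = t_max - t_min = 4.29 - 0.48 = 3.810
L(4,8) = 187, L_eff = 187/255 = 0.733333
t(4,8) = 4.29 - 3.810·0.733333 = 1.496
Σt over all 11·5 pixels = 269587/2125 ≈ 126.8644706
V = pitch²·Σt = 0.7²·269587/2125 = 62.164

t(4,8)=1.496 V=62.164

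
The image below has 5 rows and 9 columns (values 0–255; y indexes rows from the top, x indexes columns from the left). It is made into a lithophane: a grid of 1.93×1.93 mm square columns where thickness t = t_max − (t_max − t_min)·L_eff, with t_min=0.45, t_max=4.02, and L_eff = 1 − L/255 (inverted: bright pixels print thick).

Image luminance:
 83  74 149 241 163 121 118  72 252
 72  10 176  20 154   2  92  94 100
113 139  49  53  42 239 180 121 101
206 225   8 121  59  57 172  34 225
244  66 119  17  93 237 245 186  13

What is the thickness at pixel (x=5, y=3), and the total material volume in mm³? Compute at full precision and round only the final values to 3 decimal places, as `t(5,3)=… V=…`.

span = t_max - t_min = 4.02 - 0.45 = 3.570
L(5,3) = 57, L_eff = 1 - 57/255 = 0.776471 (inverted)
t(5,3) = 4.02 - 3.570·0.776471 = 1.248
Σt over all 5·9 pixels = 95.248
V = pitch²·Σt = 1.93²·95.248 = 354.789

t(5,3)=1.248 V=354.789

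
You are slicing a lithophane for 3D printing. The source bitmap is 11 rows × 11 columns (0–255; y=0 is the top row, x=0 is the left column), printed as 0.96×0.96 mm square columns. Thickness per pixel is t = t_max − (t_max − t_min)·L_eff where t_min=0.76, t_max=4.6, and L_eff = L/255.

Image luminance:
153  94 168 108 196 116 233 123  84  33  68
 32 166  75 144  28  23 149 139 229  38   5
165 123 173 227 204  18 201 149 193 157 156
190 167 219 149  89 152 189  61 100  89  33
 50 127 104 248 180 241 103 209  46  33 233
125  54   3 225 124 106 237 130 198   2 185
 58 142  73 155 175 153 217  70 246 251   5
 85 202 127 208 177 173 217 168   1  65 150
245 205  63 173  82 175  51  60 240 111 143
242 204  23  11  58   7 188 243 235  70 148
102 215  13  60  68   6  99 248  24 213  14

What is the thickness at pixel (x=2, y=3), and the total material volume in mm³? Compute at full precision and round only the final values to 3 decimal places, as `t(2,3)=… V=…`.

span = t_max - t_min = 4.6 - 0.76 = 3.840
L(2,3) = 219, L_eff = 219/255 = 0.858824
t(2,3) = 4.6 - 3.840·0.858824 = 1.302
Σt over all 11·11 pixels = 679479/2125 ≈ 319.7548235
V = pitch²·Σt = 0.96²·679479/2125 = 294.686

t(2,3)=1.302 V=294.686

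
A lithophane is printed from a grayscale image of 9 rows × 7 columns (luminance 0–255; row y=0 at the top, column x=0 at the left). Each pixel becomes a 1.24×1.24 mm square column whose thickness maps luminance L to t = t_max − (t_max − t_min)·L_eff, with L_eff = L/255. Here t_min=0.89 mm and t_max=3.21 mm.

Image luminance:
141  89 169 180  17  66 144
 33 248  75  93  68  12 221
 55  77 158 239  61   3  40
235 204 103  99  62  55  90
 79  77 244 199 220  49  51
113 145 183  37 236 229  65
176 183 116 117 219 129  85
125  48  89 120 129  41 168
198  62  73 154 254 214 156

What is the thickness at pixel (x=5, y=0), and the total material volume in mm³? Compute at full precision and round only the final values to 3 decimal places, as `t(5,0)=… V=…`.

t(5,0)=2.610 V=201.554

span = t_max - t_min = 3.21 - 0.89 = 2.320
L(5,0) = 66, L_eff = 66/255 = 0.258824
t(5,0) = 3.21 - 2.320·0.258824 = 2.610
Σt over all 9·7 pixels = 1573/12 ≈ 131.0833333
V = pitch²·Σt = 1.24²·1573/12 = 201.554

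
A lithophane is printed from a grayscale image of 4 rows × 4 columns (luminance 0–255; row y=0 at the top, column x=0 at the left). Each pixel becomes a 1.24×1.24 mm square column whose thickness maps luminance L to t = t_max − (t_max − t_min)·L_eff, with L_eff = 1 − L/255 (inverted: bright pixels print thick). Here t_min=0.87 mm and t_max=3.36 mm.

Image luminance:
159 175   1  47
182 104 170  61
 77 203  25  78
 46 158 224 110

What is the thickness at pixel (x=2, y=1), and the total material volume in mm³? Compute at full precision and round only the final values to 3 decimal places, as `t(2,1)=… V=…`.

span = t_max - t_min = 3.36 - 0.87 = 2.490
L(2,1) = 170, L_eff = 1 - 170/255 = 0.333333 (inverted)
t(2,1) = 3.36 - 2.490·0.333333 = 2.530
Σt over all 4·4 pixels = 13469/425 ≈ 31.6917647
V = pitch²·Σt = 1.24²·13469/425 = 48.729

t(2,1)=2.530 V=48.729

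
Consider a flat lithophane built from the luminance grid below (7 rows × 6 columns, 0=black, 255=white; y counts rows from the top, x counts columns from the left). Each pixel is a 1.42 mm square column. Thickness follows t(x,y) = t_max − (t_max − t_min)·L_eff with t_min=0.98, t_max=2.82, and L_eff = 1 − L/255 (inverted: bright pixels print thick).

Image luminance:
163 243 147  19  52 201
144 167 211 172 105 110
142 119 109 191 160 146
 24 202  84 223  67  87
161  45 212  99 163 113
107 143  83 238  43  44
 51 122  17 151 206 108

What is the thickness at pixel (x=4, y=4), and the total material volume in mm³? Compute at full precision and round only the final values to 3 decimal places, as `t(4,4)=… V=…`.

span = t_max - t_min = 2.82 - 0.98 = 1.840
L(4,4) = 163, L_eff = 1 - 163/255 = 0.360784 (inverted)
t(4,4) = 2.82 - 1.840·0.360784 = 2.156
Σt over all 7·6 pixels = 170173/2125 ≈ 80.0814118
V = pitch²·Σt = 1.42²·170173/2125 = 161.476

t(4,4)=2.156 V=161.476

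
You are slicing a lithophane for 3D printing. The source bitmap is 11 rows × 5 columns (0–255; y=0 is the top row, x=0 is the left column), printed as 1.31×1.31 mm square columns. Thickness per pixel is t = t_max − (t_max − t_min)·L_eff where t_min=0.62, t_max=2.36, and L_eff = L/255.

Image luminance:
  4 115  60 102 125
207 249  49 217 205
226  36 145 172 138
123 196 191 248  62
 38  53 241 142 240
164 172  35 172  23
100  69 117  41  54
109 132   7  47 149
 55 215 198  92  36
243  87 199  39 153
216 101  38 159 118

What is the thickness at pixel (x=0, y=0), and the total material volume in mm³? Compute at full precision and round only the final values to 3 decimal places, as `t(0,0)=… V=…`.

t(0,0)=2.333 V=141.671

span = t_max - t_min = 2.36 - 0.62 = 1.740
L(0,0) = 4, L_eff = 4/255 = 0.015686
t(0,0) = 2.36 - 1.740·0.015686 = 2.333
Σt over all 11·5 pixels = 175427/2125 ≈ 82.5538824
V = pitch²·Σt = 1.31²·175427/2125 = 141.671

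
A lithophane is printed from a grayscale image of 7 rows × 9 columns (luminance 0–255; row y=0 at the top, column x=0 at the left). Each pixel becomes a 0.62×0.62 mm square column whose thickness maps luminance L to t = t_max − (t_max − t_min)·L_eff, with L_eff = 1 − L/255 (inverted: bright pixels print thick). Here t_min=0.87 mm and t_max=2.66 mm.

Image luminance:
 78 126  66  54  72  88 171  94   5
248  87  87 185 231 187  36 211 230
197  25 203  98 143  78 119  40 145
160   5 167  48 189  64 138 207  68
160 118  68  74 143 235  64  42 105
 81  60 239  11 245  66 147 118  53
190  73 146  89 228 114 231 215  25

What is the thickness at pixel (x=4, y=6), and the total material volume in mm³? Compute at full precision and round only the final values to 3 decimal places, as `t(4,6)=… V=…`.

span = t_max - t_min = 2.66 - 0.87 = 1.790
L(4,6) = 228, L_eff = 1 - 228/255 = 0.105882 (inverted)
t(4,6) = 2.66 - 1.790·0.105882 = 2.470
Σt over all 7·9 pixels = 554833/5100 ≈ 108.7907843
V = pitch²·Σt = 0.62²·554833/5100 = 41.819

t(4,6)=2.470 V=41.819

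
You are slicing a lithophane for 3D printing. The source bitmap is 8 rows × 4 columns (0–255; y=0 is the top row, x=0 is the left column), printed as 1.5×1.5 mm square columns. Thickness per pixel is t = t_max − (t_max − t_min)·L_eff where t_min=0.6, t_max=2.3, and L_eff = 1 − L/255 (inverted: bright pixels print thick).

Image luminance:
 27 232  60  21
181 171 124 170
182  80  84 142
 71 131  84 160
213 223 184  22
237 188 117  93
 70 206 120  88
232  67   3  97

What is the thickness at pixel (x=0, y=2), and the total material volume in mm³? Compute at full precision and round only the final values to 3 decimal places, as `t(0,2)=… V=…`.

t(0,2)=1.813 V=104.400

span = t_max - t_min = 2.3 - 0.6 = 1.700
L(0,2) = 182, L_eff = 1 - 182/255 = 0.286275 (inverted)
t(0,2) = 2.3 - 1.700·0.286275 = 1.813
Σt over all 8·4 pixels = 46.4
V = pitch²·Σt = 1.5²·46.4 = 104.400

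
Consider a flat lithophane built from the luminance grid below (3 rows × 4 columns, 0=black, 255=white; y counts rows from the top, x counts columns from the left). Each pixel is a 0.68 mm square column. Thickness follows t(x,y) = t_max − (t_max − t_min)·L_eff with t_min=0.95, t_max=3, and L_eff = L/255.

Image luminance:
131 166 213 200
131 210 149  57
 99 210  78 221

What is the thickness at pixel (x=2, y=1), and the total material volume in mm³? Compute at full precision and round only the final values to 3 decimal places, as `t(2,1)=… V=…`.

span = t_max - t_min = 3 - 0.95 = 2.050
L(2,1) = 149, L_eff = 149/255 = 0.584314
t(2,1) = 3 - 2.050·0.584314 = 1.802
Σt over all 3·4 pixels = 21427/1020 ≈ 21.0068627
V = pitch²·Σt = 0.68²·21427/1020 = 9.714

t(2,1)=1.802 V=9.714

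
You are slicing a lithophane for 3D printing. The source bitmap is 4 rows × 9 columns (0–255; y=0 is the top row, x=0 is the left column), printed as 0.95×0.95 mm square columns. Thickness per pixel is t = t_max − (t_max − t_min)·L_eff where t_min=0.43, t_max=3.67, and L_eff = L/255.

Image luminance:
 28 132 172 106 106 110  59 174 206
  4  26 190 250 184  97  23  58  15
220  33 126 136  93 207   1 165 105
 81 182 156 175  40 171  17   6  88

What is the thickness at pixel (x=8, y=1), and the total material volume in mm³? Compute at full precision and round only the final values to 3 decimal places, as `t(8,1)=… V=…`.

span = t_max - t_min = 3.67 - 0.43 = 3.240
L(8,1) = 15, L_eff = 15/255 = 0.058824
t(8,1) = 3.67 - 3.240·0.058824 = 3.479
Σt over all 4·9 pixels = 174321/2125 ≈ 82.0334118
V = pitch²·Σt = 0.95²·174321/2125 = 74.035

t(8,1)=3.479 V=74.035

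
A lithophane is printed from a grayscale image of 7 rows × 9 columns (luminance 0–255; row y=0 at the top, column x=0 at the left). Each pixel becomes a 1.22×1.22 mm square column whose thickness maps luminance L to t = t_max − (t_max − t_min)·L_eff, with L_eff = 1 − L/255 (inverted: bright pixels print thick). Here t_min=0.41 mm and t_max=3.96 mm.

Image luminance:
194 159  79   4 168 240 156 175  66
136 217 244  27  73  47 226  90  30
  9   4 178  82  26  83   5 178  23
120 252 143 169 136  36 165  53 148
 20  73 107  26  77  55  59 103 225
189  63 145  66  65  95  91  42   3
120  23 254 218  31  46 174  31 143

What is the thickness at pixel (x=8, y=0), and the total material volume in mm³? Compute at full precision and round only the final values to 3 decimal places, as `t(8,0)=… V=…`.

span = t_max - t_min = 3.96 - 0.41 = 3.550
L(8,0) = 66, L_eff = 1 - 66/255 = 0.741176 (inverted)
t(8,0) = 3.96 - 3.550·0.741176 = 1.329
Σt over all 7·9 pixels = 151592/1275 ≈ 118.8956863
V = pitch²·Σt = 1.22²·151592/1275 = 176.964

t(8,0)=1.329 V=176.964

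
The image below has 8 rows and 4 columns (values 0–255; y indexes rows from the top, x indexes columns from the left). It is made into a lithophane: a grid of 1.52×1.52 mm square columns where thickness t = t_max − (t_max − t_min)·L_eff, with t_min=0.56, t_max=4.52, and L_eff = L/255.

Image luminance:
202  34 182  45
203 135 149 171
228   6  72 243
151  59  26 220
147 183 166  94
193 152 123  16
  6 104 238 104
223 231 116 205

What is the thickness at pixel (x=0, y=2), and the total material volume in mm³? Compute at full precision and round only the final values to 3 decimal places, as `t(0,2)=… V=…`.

span = t_max - t_min = 4.52 - 0.56 = 3.960
L(0,2) = 228, L_eff = 228/255 = 0.894118
t(0,2) = 4.52 - 3.960·0.894118 = 0.979
Σt over all 8·4 pixels = 161269/2125 ≈ 75.8912941
V = pitch²·Σt = 1.52²·161269/2125 = 175.339

t(0,2)=0.979 V=175.339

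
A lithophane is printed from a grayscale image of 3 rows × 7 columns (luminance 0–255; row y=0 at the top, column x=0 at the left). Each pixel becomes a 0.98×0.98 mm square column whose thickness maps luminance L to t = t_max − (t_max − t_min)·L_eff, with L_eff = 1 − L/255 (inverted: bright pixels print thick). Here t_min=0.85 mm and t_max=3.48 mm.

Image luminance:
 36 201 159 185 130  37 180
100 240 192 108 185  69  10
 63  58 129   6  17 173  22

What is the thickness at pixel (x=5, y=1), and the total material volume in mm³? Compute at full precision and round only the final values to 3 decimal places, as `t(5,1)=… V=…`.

span = t_max - t_min = 3.48 - 0.85 = 2.630
L(5,1) = 69, L_eff = 1 - 69/255 = 0.729412 (inverted)
t(5,1) = 3.48 - 2.630·0.729412 = 1.562
Σt over all 3·7 pixels = 42403/1020 ≈ 41.5715686
V = pitch²·Σt = 0.98²·42403/1020 = 39.925

t(5,1)=1.562 V=39.925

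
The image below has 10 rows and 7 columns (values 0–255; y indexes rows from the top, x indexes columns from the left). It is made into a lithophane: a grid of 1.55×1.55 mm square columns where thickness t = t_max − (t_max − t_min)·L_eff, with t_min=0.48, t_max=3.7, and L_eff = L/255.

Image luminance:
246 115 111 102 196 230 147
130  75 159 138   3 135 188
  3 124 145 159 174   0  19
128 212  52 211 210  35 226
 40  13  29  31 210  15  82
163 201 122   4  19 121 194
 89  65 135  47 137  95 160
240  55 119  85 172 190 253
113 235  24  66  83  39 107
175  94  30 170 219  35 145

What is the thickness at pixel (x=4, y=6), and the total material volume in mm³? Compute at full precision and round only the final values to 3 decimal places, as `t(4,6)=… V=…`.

t(4,6)=1.970 V=370.629

span = t_max - t_min = 3.7 - 0.48 = 3.220
L(4,6) = 137, L_eff = 137/255 = 0.537255
t(4,6) = 3.7 - 3.220·0.537255 = 1.970
Σt over all 10·7 pixels = 983458/6375 ≈ 154.2679216
V = pitch²·Σt = 1.55²·983458/6375 = 370.629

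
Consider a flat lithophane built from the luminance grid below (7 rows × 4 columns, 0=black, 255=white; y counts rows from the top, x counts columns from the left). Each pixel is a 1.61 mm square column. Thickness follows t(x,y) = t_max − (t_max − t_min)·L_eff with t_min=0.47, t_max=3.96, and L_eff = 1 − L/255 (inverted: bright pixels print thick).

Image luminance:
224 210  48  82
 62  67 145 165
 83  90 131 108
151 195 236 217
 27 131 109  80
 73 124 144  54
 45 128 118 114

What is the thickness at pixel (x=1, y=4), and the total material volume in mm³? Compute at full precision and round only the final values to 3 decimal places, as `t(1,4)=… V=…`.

span = t_max - t_min = 3.96 - 0.47 = 3.490
L(1,4) = 131, L_eff = 1 - 131/255 = 0.486275 (inverted)
t(1,4) = 3.96 - 3.490·0.486275 = 2.263
Σt over all 7·4 pixels = 1508569/25500 ≈ 59.1595686
V = pitch²·Σt = 1.61²·1508569/25500 = 153.348

t(1,4)=2.263 V=153.348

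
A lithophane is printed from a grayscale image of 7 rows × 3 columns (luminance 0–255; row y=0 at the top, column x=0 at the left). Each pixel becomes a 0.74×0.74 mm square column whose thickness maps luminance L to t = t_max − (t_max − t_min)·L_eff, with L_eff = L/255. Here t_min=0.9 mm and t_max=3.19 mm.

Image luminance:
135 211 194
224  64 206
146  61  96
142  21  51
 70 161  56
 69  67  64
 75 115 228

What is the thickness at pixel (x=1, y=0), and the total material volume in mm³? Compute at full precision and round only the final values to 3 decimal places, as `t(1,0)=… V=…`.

span = t_max - t_min = 3.19 - 0.9 = 2.290
L(1,0) = 211, L_eff = 211/255 = 0.827451
t(1,0) = 3.19 - 2.290·0.827451 = 1.295
Σt over all 7·3 pixels = 1145821/25500 ≈ 44.9341569
V = pitch²·Σt = 0.74²·1145821/25500 = 24.606

t(1,0)=1.295 V=24.606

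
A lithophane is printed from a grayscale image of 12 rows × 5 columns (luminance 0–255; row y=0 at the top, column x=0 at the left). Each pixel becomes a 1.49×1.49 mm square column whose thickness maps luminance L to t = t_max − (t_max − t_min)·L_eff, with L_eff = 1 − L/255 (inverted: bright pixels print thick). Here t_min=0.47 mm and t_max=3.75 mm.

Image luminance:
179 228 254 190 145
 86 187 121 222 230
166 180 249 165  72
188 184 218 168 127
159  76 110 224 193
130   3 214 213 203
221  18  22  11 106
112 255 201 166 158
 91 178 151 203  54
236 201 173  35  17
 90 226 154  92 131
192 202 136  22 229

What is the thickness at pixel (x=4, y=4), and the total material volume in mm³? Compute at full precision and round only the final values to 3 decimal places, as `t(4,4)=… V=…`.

span = t_max - t_min = 3.75 - 0.47 = 3.280
L(4,4) = 193, L_eff = 1 - 193/255 = 0.243137 (inverted)
t(4,4) = 3.75 - 3.280·0.243137 = 2.953
Σt over all 12·5 pixels = 931469/6375 ≈ 146.1127843
V = pitch²·Σt = 1.49²·931469/6375 = 324.385

t(4,4)=2.953 V=324.385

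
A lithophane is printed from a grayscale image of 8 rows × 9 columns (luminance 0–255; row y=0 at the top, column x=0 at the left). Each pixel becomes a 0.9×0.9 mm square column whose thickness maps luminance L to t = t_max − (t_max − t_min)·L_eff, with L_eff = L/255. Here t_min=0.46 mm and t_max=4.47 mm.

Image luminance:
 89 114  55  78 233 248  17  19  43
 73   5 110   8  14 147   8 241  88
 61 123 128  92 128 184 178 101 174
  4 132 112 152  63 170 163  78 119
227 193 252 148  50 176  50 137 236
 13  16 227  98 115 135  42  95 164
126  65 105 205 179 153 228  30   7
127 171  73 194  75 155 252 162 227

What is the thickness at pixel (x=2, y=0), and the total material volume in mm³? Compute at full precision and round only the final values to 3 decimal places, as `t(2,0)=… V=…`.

t(2,0)=3.605 V=150.382

span = t_max - t_min = 4.47 - 0.46 = 4.010
L(2,0) = 55, L_eff = 55/255 = 0.215686
t(2,0) = 4.47 - 4.010·0.215686 = 3.605
Σt over all 8·9 pixels = 236713/1275 ≈ 185.6572549
V = pitch²·Σt = 0.9²·236713/1275 = 150.382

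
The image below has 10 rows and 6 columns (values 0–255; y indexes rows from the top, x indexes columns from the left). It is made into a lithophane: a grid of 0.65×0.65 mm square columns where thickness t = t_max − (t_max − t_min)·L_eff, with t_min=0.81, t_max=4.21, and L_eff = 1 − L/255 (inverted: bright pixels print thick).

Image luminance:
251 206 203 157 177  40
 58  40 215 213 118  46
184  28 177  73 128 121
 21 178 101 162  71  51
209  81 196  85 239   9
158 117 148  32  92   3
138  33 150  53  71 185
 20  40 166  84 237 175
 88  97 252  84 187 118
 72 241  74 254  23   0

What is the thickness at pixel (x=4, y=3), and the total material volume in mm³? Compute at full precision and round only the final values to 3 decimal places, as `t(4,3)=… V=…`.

span = t_max - t_min = 4.21 - 0.81 = 3.400
L(4,3) = 71, L_eff = 1 - 71/255 = 0.721569 (inverted)
t(4,3) = 4.21 - 3.400·0.721569 = 1.757
Σt over all 10·6 pixels = 145
V = pitch²·Σt = 0.65²·145 = 61.263

t(4,3)=1.757 V=61.263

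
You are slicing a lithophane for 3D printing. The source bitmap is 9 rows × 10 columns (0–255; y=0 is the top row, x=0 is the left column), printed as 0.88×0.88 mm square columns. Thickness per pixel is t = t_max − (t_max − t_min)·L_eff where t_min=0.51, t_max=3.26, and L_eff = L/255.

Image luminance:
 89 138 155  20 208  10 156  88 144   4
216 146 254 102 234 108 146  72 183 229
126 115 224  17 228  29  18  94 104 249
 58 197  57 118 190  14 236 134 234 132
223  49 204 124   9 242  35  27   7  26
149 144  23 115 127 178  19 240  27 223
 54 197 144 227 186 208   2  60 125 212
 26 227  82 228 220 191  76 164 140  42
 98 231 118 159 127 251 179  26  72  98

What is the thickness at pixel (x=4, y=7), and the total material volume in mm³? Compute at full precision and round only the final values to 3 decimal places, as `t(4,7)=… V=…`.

span = t_max - t_min = 3.26 - 0.51 = 2.750
L(4,7) = 220, L_eff = 220/255 = 0.862745
t(4,7) = 3.26 - 2.750·0.862745 = 0.887
Σt over all 9·10 pixels = 57087/340 ≈ 167.9029412
V = pitch²·Σt = 0.88²·57087/340 = 130.024

t(4,7)=0.887 V=130.024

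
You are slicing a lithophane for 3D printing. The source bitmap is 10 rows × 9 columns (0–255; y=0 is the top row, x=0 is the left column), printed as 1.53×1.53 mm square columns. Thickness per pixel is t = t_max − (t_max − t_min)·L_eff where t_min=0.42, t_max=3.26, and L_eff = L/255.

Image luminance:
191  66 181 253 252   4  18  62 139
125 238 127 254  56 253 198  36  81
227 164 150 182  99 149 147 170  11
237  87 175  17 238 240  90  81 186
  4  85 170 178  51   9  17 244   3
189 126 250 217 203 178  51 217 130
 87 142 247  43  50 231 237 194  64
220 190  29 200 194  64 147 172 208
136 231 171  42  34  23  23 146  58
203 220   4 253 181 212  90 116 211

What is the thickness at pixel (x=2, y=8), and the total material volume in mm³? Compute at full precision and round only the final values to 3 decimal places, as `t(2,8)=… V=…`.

span = t_max - t_min = 3.26 - 0.42 = 2.840
L(2,8) = 171, L_eff = 171/255 = 0.670588
t(2,8) = 3.26 - 2.840·0.670588 = 1.356
Σt over all 10·9 pixels = 325772/2125 ≈ 153.3044706
V = pitch²·Σt = 1.53²·325772/2125 = 358.870

t(2,8)=1.356 V=358.870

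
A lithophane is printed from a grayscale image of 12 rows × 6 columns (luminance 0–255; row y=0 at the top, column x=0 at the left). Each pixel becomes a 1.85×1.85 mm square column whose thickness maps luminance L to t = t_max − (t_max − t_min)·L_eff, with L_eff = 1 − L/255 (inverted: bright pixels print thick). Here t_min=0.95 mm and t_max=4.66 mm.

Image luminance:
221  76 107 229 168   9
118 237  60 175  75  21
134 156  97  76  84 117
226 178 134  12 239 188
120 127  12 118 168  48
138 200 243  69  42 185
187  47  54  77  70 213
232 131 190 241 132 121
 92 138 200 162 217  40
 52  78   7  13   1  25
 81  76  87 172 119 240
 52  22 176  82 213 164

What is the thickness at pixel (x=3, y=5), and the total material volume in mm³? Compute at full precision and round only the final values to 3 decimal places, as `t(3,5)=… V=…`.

t(3,5)=1.954 V=672.834

span = t_max - t_min = 4.66 - 0.95 = 3.710
L(3,5) = 69, L_eff = 1 - 69/255 = 0.729412 (inverted)
t(3,5) = 4.66 - 3.710·0.729412 = 1.954
Σt over all 12·6 pixels = 1671027/8500 ≈ 196.5914118
V = pitch²·Σt = 1.85²·1671027/8500 = 672.834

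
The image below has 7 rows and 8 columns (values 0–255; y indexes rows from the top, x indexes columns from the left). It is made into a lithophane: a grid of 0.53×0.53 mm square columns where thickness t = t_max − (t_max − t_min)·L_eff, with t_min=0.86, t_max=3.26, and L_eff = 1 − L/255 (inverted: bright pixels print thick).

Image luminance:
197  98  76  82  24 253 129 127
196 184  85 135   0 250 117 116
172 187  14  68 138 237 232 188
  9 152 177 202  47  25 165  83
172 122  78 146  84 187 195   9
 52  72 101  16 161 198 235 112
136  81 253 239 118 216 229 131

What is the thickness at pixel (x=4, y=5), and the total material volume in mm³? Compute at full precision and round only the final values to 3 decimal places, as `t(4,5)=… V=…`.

span = t_max - t_min = 3.26 - 0.86 = 2.400
L(4,5) = 161, L_eff = 1 - 161/255 = 0.368627 (inverted)
t(4,5) = 3.26 - 2.400·0.368627 = 2.375
Σt over all 7·8 pixels = 2020/17 ≈ 118.8235294
V = pitch²·Σt = 0.53²·2020/17 = 33.378

t(4,5)=2.375 V=33.378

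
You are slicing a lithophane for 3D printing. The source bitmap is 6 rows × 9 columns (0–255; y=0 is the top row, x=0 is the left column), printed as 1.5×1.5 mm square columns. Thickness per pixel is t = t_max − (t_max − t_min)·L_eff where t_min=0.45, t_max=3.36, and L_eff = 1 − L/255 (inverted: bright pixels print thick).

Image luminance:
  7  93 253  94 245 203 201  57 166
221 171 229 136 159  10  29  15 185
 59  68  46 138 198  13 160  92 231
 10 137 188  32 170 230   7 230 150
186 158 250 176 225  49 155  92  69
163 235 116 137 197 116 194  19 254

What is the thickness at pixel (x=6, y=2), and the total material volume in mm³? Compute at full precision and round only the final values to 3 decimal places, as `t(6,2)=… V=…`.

t(6,2)=2.276 V=245.297

span = t_max - t_min = 3.36 - 0.45 = 2.910
L(6,2) = 160, L_eff = 1 - 160/255 = 0.372549 (inverted)
t(6,2) = 3.36 - 2.910·0.372549 = 2.276
Σt over all 6·9 pixels = 463339/4250 ≈ 109.0209412
V = pitch²·Σt = 1.5²·463339/4250 = 245.297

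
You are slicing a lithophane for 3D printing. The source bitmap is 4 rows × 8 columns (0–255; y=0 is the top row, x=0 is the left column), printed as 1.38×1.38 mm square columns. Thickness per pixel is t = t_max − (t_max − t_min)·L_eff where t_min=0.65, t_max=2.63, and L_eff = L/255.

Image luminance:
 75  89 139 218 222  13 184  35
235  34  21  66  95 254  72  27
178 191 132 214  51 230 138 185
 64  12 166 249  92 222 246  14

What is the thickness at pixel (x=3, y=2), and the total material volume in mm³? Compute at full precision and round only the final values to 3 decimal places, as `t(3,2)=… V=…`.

span = t_max - t_min = 2.63 - 0.65 = 1.980
L(3,2) = 214, L_eff = 214/255 = 0.839216
t(3,2) = 2.63 - 1.980·0.839216 = 0.968
Σt over all 4·8 pixels = 220301/4250 ≈ 51.8355294
V = pitch²·Σt = 1.38²·220301/4250 = 98.716

t(3,2)=0.968 V=98.716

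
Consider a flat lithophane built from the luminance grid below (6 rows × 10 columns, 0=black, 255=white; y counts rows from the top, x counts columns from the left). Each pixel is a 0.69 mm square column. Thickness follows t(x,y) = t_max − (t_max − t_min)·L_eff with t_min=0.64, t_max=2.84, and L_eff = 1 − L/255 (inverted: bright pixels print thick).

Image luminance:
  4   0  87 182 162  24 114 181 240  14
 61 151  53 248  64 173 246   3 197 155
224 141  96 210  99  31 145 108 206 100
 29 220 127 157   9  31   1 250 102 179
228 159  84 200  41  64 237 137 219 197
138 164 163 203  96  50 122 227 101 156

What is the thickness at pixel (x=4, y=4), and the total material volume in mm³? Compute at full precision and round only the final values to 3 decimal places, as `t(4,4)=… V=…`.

t(4,4)=0.994 V=50.362

span = t_max - t_min = 2.84 - 0.64 = 2.200
L(4,4) = 41, L_eff = 1 - 41/255 = 0.839216 (inverted)
t(4,4) = 2.84 - 2.200·0.839216 = 0.994
Σt over all 6·10 pixels = 26974/255 ≈ 105.7803922
V = pitch²·Σt = 0.69²·26974/255 = 50.362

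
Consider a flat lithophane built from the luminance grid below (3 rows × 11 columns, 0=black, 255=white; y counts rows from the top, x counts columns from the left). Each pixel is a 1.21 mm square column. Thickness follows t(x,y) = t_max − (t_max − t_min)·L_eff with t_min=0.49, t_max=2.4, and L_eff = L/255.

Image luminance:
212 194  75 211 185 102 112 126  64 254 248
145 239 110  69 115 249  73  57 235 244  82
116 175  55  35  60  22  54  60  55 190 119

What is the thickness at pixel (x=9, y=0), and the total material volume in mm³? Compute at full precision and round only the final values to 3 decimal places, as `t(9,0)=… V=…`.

t(9,0)=0.497 V=68.341

span = t_max - t_min = 2.4 - 0.49 = 1.910
L(9,0) = 254, L_eff = 254/255 = 0.996078
t(9,0) = 2.4 - 1.910·0.996078 = 0.497
Σt over all 3·11 pixels = 595139/12750 ≈ 46.6775686
V = pitch²·Σt = 1.21²·595139/12750 = 68.341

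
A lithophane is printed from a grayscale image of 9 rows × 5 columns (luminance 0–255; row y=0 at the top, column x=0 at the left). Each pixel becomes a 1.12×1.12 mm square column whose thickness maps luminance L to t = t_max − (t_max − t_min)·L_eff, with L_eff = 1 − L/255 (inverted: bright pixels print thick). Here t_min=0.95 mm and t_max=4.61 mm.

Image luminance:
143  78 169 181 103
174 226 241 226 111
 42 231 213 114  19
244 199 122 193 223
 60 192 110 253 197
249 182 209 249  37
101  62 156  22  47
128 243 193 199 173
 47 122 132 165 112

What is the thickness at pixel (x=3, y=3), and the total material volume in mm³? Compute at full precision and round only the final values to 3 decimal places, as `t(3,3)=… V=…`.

t(3,3)=3.720 V=177.711

span = t_max - t_min = 4.61 - 0.95 = 3.660
L(3,3) = 193, L_eff = 1 - 193/255 = 0.243137 (inverted)
t(3,3) = 4.61 - 3.660·0.243137 = 3.720
Σt over all 9·5 pixels = 1204199/8500 ≈ 141.6704706
V = pitch²·Σt = 1.12²·1204199/8500 = 177.711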